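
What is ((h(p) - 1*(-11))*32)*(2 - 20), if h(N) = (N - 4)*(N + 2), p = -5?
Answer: -21888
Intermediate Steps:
h(N) = (-4 + N)*(2 + N)
((h(p) - 1*(-11))*32)*(2 - 20) = (((-8 + (-5)² - 2*(-5)) - 1*(-11))*32)*(2 - 20) = (((-8 + 25 + 10) + 11)*32)*(-18) = ((27 + 11)*32)*(-18) = (38*32)*(-18) = 1216*(-18) = -21888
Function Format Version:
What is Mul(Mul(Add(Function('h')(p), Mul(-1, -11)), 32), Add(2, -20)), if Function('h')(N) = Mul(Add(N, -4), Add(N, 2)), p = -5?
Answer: -21888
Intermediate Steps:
Function('h')(N) = Mul(Add(-4, N), Add(2, N))
Mul(Mul(Add(Function('h')(p), Mul(-1, -11)), 32), Add(2, -20)) = Mul(Mul(Add(Add(-8, Pow(-5, 2), Mul(-2, -5)), Mul(-1, -11)), 32), Add(2, -20)) = Mul(Mul(Add(Add(-8, 25, 10), 11), 32), -18) = Mul(Mul(Add(27, 11), 32), -18) = Mul(Mul(38, 32), -18) = Mul(1216, -18) = -21888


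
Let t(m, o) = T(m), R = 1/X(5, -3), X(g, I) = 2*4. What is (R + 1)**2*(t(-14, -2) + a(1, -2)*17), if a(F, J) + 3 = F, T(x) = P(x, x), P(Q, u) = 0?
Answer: -1377/32 ≈ -43.031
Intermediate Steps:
T(x) = 0
X(g, I) = 8
a(F, J) = -3 + F
R = 1/8 ≈ 0.12500
t(m, o) = 0
(R + 1)**2*(t(-14, -2) + a(1, -2)*17) = (1/8 + 1)**2*(0 + (-3 + 1)*17) = (9/8)**2*(0 - 2*17) = 81*(0 - 34)/64 = (81/64)*(-34) = -1377/32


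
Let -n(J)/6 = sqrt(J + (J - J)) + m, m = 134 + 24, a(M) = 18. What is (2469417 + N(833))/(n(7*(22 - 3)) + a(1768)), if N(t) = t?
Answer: -191444375/71676 + 1235125*sqrt(133)/71676 ≈ -2472.2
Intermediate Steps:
m = 158
n(J) = -948 - 6*sqrt(J) (n(J) = -6*(sqrt(J + (J - J)) + 158) = -6*(sqrt(J + 0) + 158) = -6*(sqrt(J) + 158) = -6*(158 + sqrt(J)) = -948 - 6*sqrt(J))
(2469417 + N(833))/(n(7*(22 - 3)) + a(1768)) = (2469417 + 833)/((-948 - 6*sqrt(7)*sqrt(22 - 3)) + 18) = 2470250/((-948 - 6*sqrt(133)) + 18) = 2470250/(-930 - 6*sqrt(133))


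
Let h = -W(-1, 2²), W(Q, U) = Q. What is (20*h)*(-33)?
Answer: -660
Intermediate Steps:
h = 1 (h = -1*(-1) = 1)
(20*h)*(-33) = (20*1)*(-33) = 20*(-33) = -660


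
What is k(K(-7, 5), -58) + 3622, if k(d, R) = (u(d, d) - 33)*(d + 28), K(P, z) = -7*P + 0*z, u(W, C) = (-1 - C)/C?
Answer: 7017/7 ≈ 1002.4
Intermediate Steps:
u(W, C) = (-1 - C)/C
K(P, z) = -7*P (K(P, z) = -7*P + 0 = -7*P)
k(d, R) = (-33 + (-1 - d)/d)*(28 + d) (k(d, R) = ((-1 - d)/d - 33)*(d + 28) = (-33 + (-1 - d)/d)*(28 + d))
k(K(-7, 5), -58) + 3622 = (-953 - (-238)*(-7) - 28/((-7*(-7)))) + 3622 = (-953 - 34*49 - 28/49) + 3622 = (-953 - 1666 - 28*1/49) + 3622 = (-953 - 1666 - 4/7) + 3622 = -18337/7 + 3622 = 7017/7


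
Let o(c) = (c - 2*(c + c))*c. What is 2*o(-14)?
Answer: -1176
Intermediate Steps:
o(c) = -3*c² (o(c) = (c - 4*c)*c = (-3*c)*c = -3*c²)
2*o(-14) = 2*(-3*(-14)²) = 2*(-3*196) = 2*(-588) = -1176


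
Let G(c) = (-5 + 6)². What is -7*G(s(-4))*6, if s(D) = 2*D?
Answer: -42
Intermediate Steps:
G(c) = 1 (G(c) = 1² = 1)
-7*G(s(-4))*6 = -7*1*6 = -7*6 = -42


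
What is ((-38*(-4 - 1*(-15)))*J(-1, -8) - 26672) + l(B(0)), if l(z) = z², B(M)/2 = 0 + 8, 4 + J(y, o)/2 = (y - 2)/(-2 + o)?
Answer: -116614/5 ≈ -23323.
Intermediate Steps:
J(y, o) = -8 + 2*(-2 + y)/(-2 + o) (J(y, o) = -8 + 2*((y - 2)/(-2 + o)) = -8 + 2*((-2 + y)/(-2 + o)) = -8 + 2*(-2 + y)/(-2 + o))
B(M) = 16 (B(M) = 2*(0 + 8) = 2*8 = 16)
((-38*(-4 - 1*(-15)))*J(-1, -8) - 26672) + l(B(0)) = ((-38*(-4 - 1*(-15)))*(2*(6 - 1 - 4*(-8))/(-2 - 8)) - 26672) + 16² = ((-38*(-4 + 15))*(2*(6 - 1 + 32)/(-10)) - 26672) + 256 = ((-38*11)*(2*(-⅒)*37) - 26672) + 256 = (-418*(-37/5) - 26672) + 256 = (15466/5 - 26672) + 256 = -117894/5 + 256 = -116614/5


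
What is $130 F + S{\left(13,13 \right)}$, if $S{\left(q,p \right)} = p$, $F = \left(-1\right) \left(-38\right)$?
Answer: $4953$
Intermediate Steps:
$F = 38$
$130 F + S{\left(13,13 \right)} = 130 \cdot 38 + 13 = 4940 + 13 = 4953$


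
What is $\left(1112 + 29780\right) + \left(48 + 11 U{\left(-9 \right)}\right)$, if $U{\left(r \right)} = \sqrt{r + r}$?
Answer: $30940 + 33 i \sqrt{2} \approx 30940.0 + 46.669 i$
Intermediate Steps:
$U{\left(r \right)} = \sqrt{2} \sqrt{r}$ ($U{\left(r \right)} = \sqrt{2 r} = \sqrt{2} \sqrt{r}$)
$\left(1112 + 29780\right) + \left(48 + 11 U{\left(-9 \right)}\right) = \left(1112 + 29780\right) + \left(48 + 11 \sqrt{2} \sqrt{-9}\right) = 30892 + \left(48 + 11 \sqrt{2} \cdot 3 i\right) = 30892 + \left(48 + 11 \cdot 3 i \sqrt{2}\right) = 30892 + \left(48 + 33 i \sqrt{2}\right) = 30940 + 33 i \sqrt{2}$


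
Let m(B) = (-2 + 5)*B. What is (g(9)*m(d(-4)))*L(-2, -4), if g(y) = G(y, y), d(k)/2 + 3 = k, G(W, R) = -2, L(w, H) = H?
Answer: -336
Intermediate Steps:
d(k) = -6 + 2*k
g(y) = -2
m(B) = 3*B
(g(9)*m(d(-4)))*L(-2, -4) = -6*(-6 + 2*(-4))*(-4) = -6*(-6 - 8)*(-4) = -6*(-14)*(-4) = -2*(-42)*(-4) = 84*(-4) = -336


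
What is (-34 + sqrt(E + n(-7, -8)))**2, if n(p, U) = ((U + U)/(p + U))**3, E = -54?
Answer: (7650 - I*sqrt(2672310))**2/50625 ≈ 1103.2 - 494.05*I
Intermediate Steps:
n(p, U) = 8*U**3/(U + p)**3 (n(p, U) = ((2*U)/(U + p))**3 = (2*U/(U + p))**3 = 8*U**3/(U + p)**3)
(-34 + sqrt(E + n(-7, -8)))**2 = (-34 + sqrt(-54 + 8*(-8)**3/(-8 - 7)**3))**2 = (-34 + sqrt(-54 + 8*(-512)/(-15)**3))**2 = (-34 + sqrt(-54 + 8*(-512)*(-1/3375)))**2 = (-34 + sqrt(-54 + 4096/3375))**2 = (-34 + sqrt(-178154/3375))**2 = (-34 + I*sqrt(2672310)/225)**2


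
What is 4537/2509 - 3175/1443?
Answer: -109168/278499 ≈ -0.39199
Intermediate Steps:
4537/2509 - 3175/1443 = 4537*(1/2509) - 3175*1/1443 = 349/193 - 3175/1443 = -109168/278499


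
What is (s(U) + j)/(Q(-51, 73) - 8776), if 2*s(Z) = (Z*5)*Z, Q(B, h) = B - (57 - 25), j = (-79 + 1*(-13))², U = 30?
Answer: -10714/8859 ≈ -1.2094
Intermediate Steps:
j = 8464 (j = (-79 - 13)² = (-92)² = 8464)
Q(B, h) = -32 + B (Q(B, h) = B - 1*32 = B - 32 = -32 + B)
s(Z) = 5*Z²/2 (s(Z) = ((Z*5)*Z)/2 = ((5*Z)*Z)/2 = (5*Z²)/2 = 5*Z²/2)
(s(U) + j)/(Q(-51, 73) - 8776) = ((5/2)*30² + 8464)/((-32 - 51) - 8776) = ((5/2)*900 + 8464)/(-83 - 8776) = (2250 + 8464)/(-8859) = 10714*(-1/8859) = -10714/8859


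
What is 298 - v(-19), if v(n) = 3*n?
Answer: 355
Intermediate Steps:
298 - v(-19) = 298 - 3*(-19) = 298 - 1*(-57) = 298 + 57 = 355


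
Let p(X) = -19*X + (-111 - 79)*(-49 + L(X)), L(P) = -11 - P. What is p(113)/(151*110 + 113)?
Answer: 4389/2389 ≈ 1.8372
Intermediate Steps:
p(X) = 11400 + 171*X (p(X) = -19*X + (-111 - 79)*(-49 + (-11 - X)) = -19*X - 190*(-60 - X) = -19*X + (11400 + 190*X) = 11400 + 171*X)
p(113)/(151*110 + 113) = (11400 + 171*113)/(151*110 + 113) = (11400 + 19323)/(16610 + 113) = 30723/16723 = 30723*(1/16723) = 4389/2389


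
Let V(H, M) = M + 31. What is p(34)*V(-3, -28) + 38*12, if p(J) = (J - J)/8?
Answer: 456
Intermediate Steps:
p(J) = 0 (p(J) = 0*(1/8) = 0)
V(H, M) = 31 + M
p(34)*V(-3, -28) + 38*12 = 0*(31 - 28) + 38*12 = 0*3 + 456 = 0 + 456 = 456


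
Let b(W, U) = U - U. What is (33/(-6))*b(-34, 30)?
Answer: 0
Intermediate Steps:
b(W, U) = 0
(33/(-6))*b(-34, 30) = (33/(-6))*0 = (33*(-⅙))*0 = -11/2*0 = 0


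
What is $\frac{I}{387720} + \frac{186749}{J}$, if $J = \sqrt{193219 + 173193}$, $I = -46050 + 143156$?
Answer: $\frac{48553}{193860} + \frac{186749 \sqrt{91603}}{183206} \approx 308.76$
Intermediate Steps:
$I = 97106$
$J = 2 \sqrt{91603}$ ($J = \sqrt{366412} = 2 \sqrt{91603} \approx 605.32$)
$\frac{I}{387720} + \frac{186749}{J} = \frac{97106}{387720} + \frac{186749}{2 \sqrt{91603}} = 97106 \cdot \frac{1}{387720} + 186749 \frac{\sqrt{91603}}{183206} = \frac{48553}{193860} + \frac{186749 \sqrt{91603}}{183206}$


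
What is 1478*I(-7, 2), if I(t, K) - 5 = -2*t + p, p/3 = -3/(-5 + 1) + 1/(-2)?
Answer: 58381/2 ≈ 29191.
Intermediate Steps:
p = ¾ (p = 3*(-3/(-5 + 1) + 1/(-2)) = 3*(-3/(-4) + 1*(-½)) = 3*(-3*(-¼) - ½) = 3*(¾ - ½) = 3*(¼) = ¾ ≈ 0.75000)
I(t, K) = 23/4 - 2*t (I(t, K) = 5 + (-2*t + ¾) = 5 + (¾ - 2*t) = 23/4 - 2*t)
1478*I(-7, 2) = 1478*(23/4 - 2*(-7)) = 1478*(23/4 + 14) = 1478*(79/4) = 58381/2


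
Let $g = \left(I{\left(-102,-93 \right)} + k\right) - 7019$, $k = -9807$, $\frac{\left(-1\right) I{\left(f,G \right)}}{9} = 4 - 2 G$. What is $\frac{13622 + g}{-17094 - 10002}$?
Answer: $\frac{819}{4516} \approx 0.18136$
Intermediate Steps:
$I{\left(f,G \right)} = -36 + 18 G$ ($I{\left(f,G \right)} = - 9 \left(4 - 2 G\right) = -36 + 18 G$)
$g = -18536$ ($g = \left(\left(-36 + 18 \left(-93\right)\right) - 9807\right) - 7019 = \left(\left(-36 - 1674\right) - 9807\right) - 7019 = \left(-1710 - 9807\right) - 7019 = -11517 - 7019 = -18536$)
$\frac{13622 + g}{-17094 - 10002} = \frac{13622 - 18536}{-17094 - 10002} = - \frac{4914}{-27096} = \left(-4914\right) \left(- \frac{1}{27096}\right) = \frac{819}{4516}$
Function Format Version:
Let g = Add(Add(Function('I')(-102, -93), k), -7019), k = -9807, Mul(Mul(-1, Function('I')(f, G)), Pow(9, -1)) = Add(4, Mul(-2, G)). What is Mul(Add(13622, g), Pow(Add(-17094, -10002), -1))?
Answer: Rational(819, 4516) ≈ 0.18136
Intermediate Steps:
Function('I')(f, G) = Add(-36, Mul(18, G)) (Function('I')(f, G) = Mul(-9, Add(4, Mul(-2, G))) = Add(-36, Mul(18, G)))
g = -18536 (g = Add(Add(Add(-36, Mul(18, -93)), -9807), -7019) = Add(Add(Add(-36, -1674), -9807), -7019) = Add(Add(-1710, -9807), -7019) = Add(-11517, -7019) = -18536)
Mul(Add(13622, g), Pow(Add(-17094, -10002), -1)) = Mul(Add(13622, -18536), Pow(Add(-17094, -10002), -1)) = Mul(-4914, Pow(-27096, -1)) = Mul(-4914, Rational(-1, 27096)) = Rational(819, 4516)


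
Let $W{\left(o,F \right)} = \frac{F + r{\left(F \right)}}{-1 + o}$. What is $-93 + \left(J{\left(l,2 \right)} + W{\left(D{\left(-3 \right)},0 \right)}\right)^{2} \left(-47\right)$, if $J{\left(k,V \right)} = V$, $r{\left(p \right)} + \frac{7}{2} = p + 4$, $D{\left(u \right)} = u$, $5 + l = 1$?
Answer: $- \frac{16527}{64} \approx -258.23$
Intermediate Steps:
$l = -4$ ($l = -5 + 1 = -4$)
$r{\left(p \right)} = \frac{1}{2} + p$ ($r{\left(p \right)} = - \frac{7}{2} + \left(p + 4\right) = - \frac{7}{2} + \left(4 + p\right) = \frac{1}{2} + p$)
$W{\left(o,F \right)} = \frac{\frac{1}{2} + 2 F}{-1 + o}$ ($W{\left(o,F \right)} = \frac{F + \left(\frac{1}{2} + F\right)}{-1 + o} = \frac{\frac{1}{2} + 2 F}{-1 + o}$)
$-93 + \left(J{\left(l,2 \right)} + W{\left(D{\left(-3 \right)},0 \right)}\right)^{2} \left(-47\right) = -93 + \left(2 + \frac{1 + 4 \cdot 0}{2 \left(-1 - 3\right)}\right)^{2} \left(-47\right) = -93 + \left(2 + \frac{1 + 0}{2 \left(-4\right)}\right)^{2} \left(-47\right) = -93 + \left(2 + \frac{1}{2} \left(- \frac{1}{4}\right) 1\right)^{2} \left(-47\right) = -93 + \left(2 - \frac{1}{8}\right)^{2} \left(-47\right) = -93 + \left(\frac{15}{8}\right)^{2} \left(-47\right) = -93 + \frac{225}{64} \left(-47\right) = -93 - \frac{10575}{64} = - \frac{16527}{64}$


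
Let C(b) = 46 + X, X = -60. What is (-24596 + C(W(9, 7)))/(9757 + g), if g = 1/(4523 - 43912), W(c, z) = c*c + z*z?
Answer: -484681645/192159236 ≈ -2.5223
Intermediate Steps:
W(c, z) = c² + z²
g = -1/39389 (g = 1/(-39389) = -1/39389 ≈ -2.5388e-5)
C(b) = -14 (C(b) = 46 - 60 = -14)
(-24596 + C(W(9, 7)))/(9757 + g) = (-24596 - 14)/(9757 - 1/39389) = -24610/384318472/39389 = -24610*39389/384318472 = -484681645/192159236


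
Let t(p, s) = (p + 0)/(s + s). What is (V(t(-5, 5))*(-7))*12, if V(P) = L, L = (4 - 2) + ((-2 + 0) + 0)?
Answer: 0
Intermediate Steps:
t(p, s) = p/(2*s) (t(p, s) = p/((2*s)) = p*(1/(2*s)) = p/(2*s))
L = 0 (L = 2 + (-2 + 0) = 2 - 2 = 0)
V(P) = 0
(V(t(-5, 5))*(-7))*12 = (0*(-7))*12 = 0*12 = 0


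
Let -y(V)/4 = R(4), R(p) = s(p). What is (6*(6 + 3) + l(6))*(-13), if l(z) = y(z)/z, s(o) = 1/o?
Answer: -4199/6 ≈ -699.83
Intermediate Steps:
R(p) = 1/p
y(V) = -1 (y(V) = -4/4 = -4*¼ = -1)
l(z) = -1/z
(6*(6 + 3) + l(6))*(-13) = (6*(6 + 3) - 1/6)*(-13) = (6*9 - 1*⅙)*(-13) = (54 - ⅙)*(-13) = (323/6)*(-13) = -4199/6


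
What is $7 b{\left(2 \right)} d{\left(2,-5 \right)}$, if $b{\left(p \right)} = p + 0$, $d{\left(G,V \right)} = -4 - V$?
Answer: $14$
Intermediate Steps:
$b{\left(p \right)} = p$
$7 b{\left(2 \right)} d{\left(2,-5 \right)} = 7 \cdot 2 \left(-4 - -5\right) = 14 \left(-4 + 5\right) = 14 \cdot 1 = 14$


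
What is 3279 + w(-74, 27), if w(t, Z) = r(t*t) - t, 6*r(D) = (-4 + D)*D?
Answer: 4997465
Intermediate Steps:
r(D) = D*(-4 + D)/6 (r(D) = ((-4 + D)*D)/6 = (D*(-4 + D))/6 = D*(-4 + D)/6)
w(t, Z) = -t + t²*(-4 + t²)/6 (w(t, Z) = (t*t)*(-4 + t*t)/6 - t = t²*(-4 + t²)/6 - t = -t + t²*(-4 + t²)/6)
3279 + w(-74, 27) = 3279 + (⅙)*(-74)*(-6 - 74*(-4 + (-74)²)) = 3279 + (⅙)*(-74)*(-6 - 74*(-4 + 5476)) = 3279 + (⅙)*(-74)*(-6 - 74*5472) = 3279 + (⅙)*(-74)*(-6 - 404928) = 3279 + (⅙)*(-74)*(-404934) = 3279 + 4994186 = 4997465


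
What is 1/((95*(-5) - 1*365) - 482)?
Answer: -1/1322 ≈ -0.00075643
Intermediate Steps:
1/((95*(-5) - 1*365) - 482) = 1/((-475 - 365) - 482) = 1/(-840 - 482) = 1/(-1322) = -1/1322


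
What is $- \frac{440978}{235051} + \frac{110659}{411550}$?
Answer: $- \frac{155473987291}{96735239050} \approx -1.6072$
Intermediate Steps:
$- \frac{440978}{235051} + \frac{110659}{411550} = - \frac{155473987291}{96735239050}$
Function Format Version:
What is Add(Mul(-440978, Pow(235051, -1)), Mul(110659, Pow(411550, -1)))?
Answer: Rational(-155473987291, 96735239050) ≈ -1.6072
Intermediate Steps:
Add(Mul(-440978, Pow(235051, -1)), Mul(110659, Pow(411550, -1))) = Add(Mul(-440978, Rational(1, 235051)), Mul(110659, Rational(1, 411550))) = Add(Rational(-440978, 235051), Rational(110659, 411550)) = Rational(-155473987291, 96735239050)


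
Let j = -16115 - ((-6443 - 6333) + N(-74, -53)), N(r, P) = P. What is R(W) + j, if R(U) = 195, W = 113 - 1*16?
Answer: -3091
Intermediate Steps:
W = 97 (W = 113 - 16 = 97)
j = -3286 (j = -16115 - ((-6443 - 6333) - 53) = -16115 - (-12776 - 53) = -16115 - 1*(-12829) = -16115 + 12829 = -3286)
R(W) + j = 195 - 3286 = -3091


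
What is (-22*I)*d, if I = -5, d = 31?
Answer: 3410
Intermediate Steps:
(-22*I)*d = -22*(-5)*31 = 110*31 = 3410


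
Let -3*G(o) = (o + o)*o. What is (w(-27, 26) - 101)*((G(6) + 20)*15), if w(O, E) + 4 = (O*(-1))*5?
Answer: -1800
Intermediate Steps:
w(O, E) = -4 - 5*O (w(O, E) = -4 + (O*(-1))*5 = -4 - O*5 = -4 - 5*O)
G(o) = -2*o**2/3 (G(o) = -(o + o)*o/3 = -2*o*o/3 = -2*o**2/3)
(w(-27, 26) - 101)*((G(6) + 20)*15) = ((-4 - 5*(-27)) - 101)*((-2/3*6**2 + 20)*15) = ((-4 + 135) - 101)*((-2/3*36 + 20)*15) = (131 - 101)*((-24 + 20)*15) = 30*(-4*15) = 30*(-60) = -1800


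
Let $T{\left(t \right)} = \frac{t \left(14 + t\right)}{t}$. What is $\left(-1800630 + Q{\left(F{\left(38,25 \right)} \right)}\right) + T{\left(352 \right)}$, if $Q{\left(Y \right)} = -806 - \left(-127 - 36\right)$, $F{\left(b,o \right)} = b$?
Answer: $-1800907$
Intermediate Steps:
$Q{\left(Y \right)} = -643$ ($Q{\left(Y \right)} = -806 - \left(-127 - 36\right) = -806 - -163 = -806 + 163 = -643$)
$T{\left(t \right)} = 14 + t$
$\left(-1800630 + Q{\left(F{\left(38,25 \right)} \right)}\right) + T{\left(352 \right)} = \left(-1800630 - 643\right) + \left(14 + 352\right) = -1801273 + 366 = -1800907$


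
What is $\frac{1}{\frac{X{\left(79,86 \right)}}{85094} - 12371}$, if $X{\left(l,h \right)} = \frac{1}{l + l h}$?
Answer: $- \frac{584851062}{7235192488001} \approx -8.0834 \cdot 10^{-5}$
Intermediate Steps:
$X{\left(l,h \right)} = \frac{1}{l + h l}$
$\frac{1}{\frac{X{\left(79,86 \right)}}{85094} - 12371} = \frac{1}{\frac{\frac{1}{79} \frac{1}{1 + 86}}{85094} - 12371} = \frac{1}{\frac{1}{79 \cdot 87} \cdot \frac{1}{85094} - 12371} = \frac{1}{\frac{1}{79} \cdot \frac{1}{87} \cdot \frac{1}{85094} - 12371} = \frac{1}{\frac{1}{6873} \cdot \frac{1}{85094} - 12371} = \frac{1}{\frac{1}{584851062} - 12371} = \frac{1}{- \frac{7235192488001}{584851062}} = - \frac{584851062}{7235192488001}$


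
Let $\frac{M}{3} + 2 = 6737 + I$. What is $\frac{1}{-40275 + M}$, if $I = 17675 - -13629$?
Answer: $\frac{1}{73842} \approx 1.3542 \cdot 10^{-5}$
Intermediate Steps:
$I = 31304$ ($I = 17675 + 13629 = 31304$)
$M = 114117$ ($M = -6 + 3 \left(6737 + 31304\right) = -6 + 3 \cdot 38041 = -6 + 114123 = 114117$)
$\frac{1}{-40275 + M} = \frac{1}{-40275 + 114117} = \frac{1}{73842}$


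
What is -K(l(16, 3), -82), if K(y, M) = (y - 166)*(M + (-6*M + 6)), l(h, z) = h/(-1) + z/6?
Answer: 75504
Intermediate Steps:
l(h, z) = -h + z/6 (l(h, z) = h*(-1) + z*(1/6) = -h + z/6)
K(y, M) = (-166 + y)*(6 - 5*M) (K(y, M) = (-166 + y)*(M + (6 - 6*M)) = (-166 + y)*(6 - 5*M))
-K(l(16, 3), -82) = -(-996 + 6*(-1*16 + (1/6)*3) + 830*(-82) - 5*(-82)*(-1*16 + (1/6)*3)) = -(-996 + 6*(-16 + 1/2) - 68060 - 5*(-82)*(-16 + 1/2)) = -(-996 + 6*(-31/2) - 68060 - 5*(-82)*(-31/2)) = -(-996 - 93 - 68060 - 6355) = -1*(-75504) = 75504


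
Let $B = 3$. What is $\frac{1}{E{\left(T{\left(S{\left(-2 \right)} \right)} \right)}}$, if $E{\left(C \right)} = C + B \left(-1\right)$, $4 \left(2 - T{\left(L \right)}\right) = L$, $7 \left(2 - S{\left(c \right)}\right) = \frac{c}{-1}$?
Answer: $- \frac{7}{10} \approx -0.7$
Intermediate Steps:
$S{\left(c \right)} = 2 + \frac{c}{7}$ ($S{\left(c \right)} = 2 - \frac{c \frac{1}{-1}}{7} = 2 - \frac{c \left(-1\right)}{7} = 2 - \frac{\left(-1\right) c}{7} = 2 + \frac{c}{7}$)
$T{\left(L \right)} = 2 - \frac{L}{4}$
$E{\left(C \right)} = -3 + C$ ($E{\left(C \right)} = C + 3 \left(-1\right) = C - 3 = -3 + C$)
$\frac{1}{E{\left(T{\left(S{\left(-2 \right)} \right)} \right)}} = \frac{1}{-3 + \left(2 - \frac{2 + \frac{1}{7} \left(-2\right)}{4}\right)} = \frac{1}{-3 + \left(2 - \frac{2 - \frac{2}{7}}{4}\right)} = \frac{1}{-3 + \left(2 - \frac{3}{7}\right)} = \frac{1}{-3 + \frac{11}{7}} = \frac{1}{- \frac{10}{7}} = - \frac{7}{10}$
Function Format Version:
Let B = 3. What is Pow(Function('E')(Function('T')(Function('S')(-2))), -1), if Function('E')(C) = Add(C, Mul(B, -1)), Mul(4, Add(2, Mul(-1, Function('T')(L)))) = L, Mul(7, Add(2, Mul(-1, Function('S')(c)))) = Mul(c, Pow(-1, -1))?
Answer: Rational(-7, 10) ≈ -0.70000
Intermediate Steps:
Function('S')(c) = Add(2, Mul(Rational(1, 7), c)) (Function('S')(c) = Add(2, Mul(Rational(-1, 7), Mul(c, Pow(-1, -1)))) = Add(2, Mul(Rational(-1, 7), Mul(c, -1))) = Add(2, Mul(Rational(-1, 7), Mul(-1, c))) = Add(2, Mul(Rational(1, 7), c)))
Function('T')(L) = Add(2, Mul(Rational(-1, 4), L))
Function('E')(C) = Add(-3, C) (Function('E')(C) = Add(C, Mul(3, -1)) = Add(C, -3) = Add(-3, C))
Pow(Function('E')(Function('T')(Function('S')(-2))), -1) = Pow(Add(-3, Add(2, Mul(Rational(-1, 4), Add(2, Mul(Rational(1, 7), -2))))), -1) = Pow(Add(-3, Add(2, Mul(Rational(-1, 4), Add(2, Rational(-2, 7))))), -1) = Pow(Add(-3, Add(2, Mul(Rational(-1, 4), Rational(12, 7)))), -1) = Pow(Add(-3, Add(2, Rational(-3, 7))), -1) = Pow(Add(-3, Rational(11, 7)), -1) = Pow(Rational(-10, 7), -1) = Rational(-7, 10)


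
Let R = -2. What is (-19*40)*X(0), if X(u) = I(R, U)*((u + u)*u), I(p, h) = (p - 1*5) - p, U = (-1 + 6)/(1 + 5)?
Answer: 0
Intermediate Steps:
U = 5/6 ≈ 0.83333
I(p, h) = -5 (I(p, h) = (p - 5) - p = (-5 + p) - p = -5)
X(u) = -10*u**2 (X(u) = -5*(u + u)*u = -5*2*u*u = -10*u**2)
(-19*40)*X(0) = (-19*40)*(-10*0**2) = -(-7600)*0 = -760*0 = 0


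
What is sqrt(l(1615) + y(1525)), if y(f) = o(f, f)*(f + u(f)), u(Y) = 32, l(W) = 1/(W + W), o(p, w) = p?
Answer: sqrt(24772138585730)/3230 ≈ 1540.9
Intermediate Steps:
l(W) = 1/(2*W)
y(f) = f*(32 + f) (y(f) = f*(f + 32) = f*(32 + f))
sqrt(l(1615) + y(1525)) = sqrt((1/2)/1615 + 1525*(32 + 1525)) = sqrt((1/2)*(1/1615) + 1525*1557) = sqrt(1/3230 + 2374425) = sqrt(7669392751/3230) = sqrt(24772138585730)/3230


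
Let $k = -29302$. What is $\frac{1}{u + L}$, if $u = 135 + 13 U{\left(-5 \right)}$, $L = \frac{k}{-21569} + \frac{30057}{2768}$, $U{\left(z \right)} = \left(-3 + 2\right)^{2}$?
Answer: $\frac{59702992}{9565450185} \approx 0.0062415$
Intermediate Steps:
$U{\left(z \right)} = 1$ ($U{\left(z \right)} = \left(-1\right)^{2} = 1$)
$L = \frac{729407369}{59702992}$ ($L = - \frac{29302}{-21569} + \frac{30057}{2768} = \left(-29302\right) \left(- \frac{1}{21569}\right) + 30057 \cdot \frac{1}{2768} = \frac{29302}{21569} + \frac{30057}{2768} = \frac{729407369}{59702992} \approx 12.217$)
$u = 148$ ($u = 135 + 13 \cdot 1 = 135 + 13 = 148$)
$\frac{1}{u + L} = \frac{1}{148 + \frac{729407369}{59702992}} = \frac{1}{\frac{9565450185}{59702992}} = \frac{59702992}{9565450185}$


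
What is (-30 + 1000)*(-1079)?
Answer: -1046630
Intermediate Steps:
(-30 + 1000)*(-1079) = 970*(-1079) = -1046630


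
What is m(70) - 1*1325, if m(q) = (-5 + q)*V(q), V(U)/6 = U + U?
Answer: 53275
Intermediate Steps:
V(U) = 12*U (V(U) = 6*(U + U) = 6*(2*U) = 12*U)
m(q) = 12*q*(-5 + q) (m(q) = (-5 + q)*(12*q) = 12*q*(-5 + q))
m(70) - 1*1325 = 12*70*(-5 + 70) - 1*1325 = 12*70*65 - 1325 = 54600 - 1325 = 53275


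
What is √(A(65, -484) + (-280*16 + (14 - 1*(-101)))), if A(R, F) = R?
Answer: 10*I*√43 ≈ 65.574*I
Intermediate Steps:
√(A(65, -484) + (-280*16 + (14 - 1*(-101)))) = √(65 + (-280*16 + (14 - 1*(-101)))) = √(65 + (-4480 + (14 + 101))) = √(65 + (-4480 + 115)) = √(65 - 4365) = √(-4300) = 10*I*√43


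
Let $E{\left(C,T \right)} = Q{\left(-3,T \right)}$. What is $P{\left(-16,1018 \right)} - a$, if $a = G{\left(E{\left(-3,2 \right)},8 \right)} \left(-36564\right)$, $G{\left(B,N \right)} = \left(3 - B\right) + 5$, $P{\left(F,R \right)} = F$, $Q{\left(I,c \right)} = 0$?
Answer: $292496$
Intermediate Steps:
$E{\left(C,T \right)} = 0$
$G{\left(B,N \right)} = 8 - B$
$a = -292512$ ($a = \left(8 - 0\right) \left(-36564\right) = \left(8 + 0\right) \left(-36564\right) = 8 \left(-36564\right) = -292512$)
$P{\left(-16,1018 \right)} - a = -16 - -292512 = -16 + 292512 = 292496$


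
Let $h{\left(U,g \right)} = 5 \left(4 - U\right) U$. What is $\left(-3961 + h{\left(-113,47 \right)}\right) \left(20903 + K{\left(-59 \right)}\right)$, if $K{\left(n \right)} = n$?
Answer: $-1460455704$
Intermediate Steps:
$h{\left(U,g \right)} = U \left(20 - 5 U\right)$ ($h{\left(U,g \right)} = \left(20 - 5 U\right) U = U \left(20 - 5 U\right)$)
$\left(-3961 + h{\left(-113,47 \right)}\right) \left(20903 + K{\left(-59 \right)}\right) = \left(-3961 + 5 \left(-113\right) \left(4 - -113\right)\right) \left(20903 - 59\right) = \left(-3961 + 5 \left(-113\right) \left(4 + 113\right)\right) 20844 = \left(-3961 + 5 \left(-113\right) 117\right) 20844 = \left(-3961 - 66105\right) 20844 = \left(-70066\right) 20844 = -1460455704$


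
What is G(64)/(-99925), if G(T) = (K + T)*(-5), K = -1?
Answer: 9/2855 ≈ 0.0031524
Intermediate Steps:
G(T) = 5 - 5*T (G(T) = (-1 + T)*(-5) = 5 - 5*T)
G(64)/(-99925) = (5 - 5*64)/(-99925) = (5 - 320)*(-1/99925) = -315*(-1/99925) = 9/2855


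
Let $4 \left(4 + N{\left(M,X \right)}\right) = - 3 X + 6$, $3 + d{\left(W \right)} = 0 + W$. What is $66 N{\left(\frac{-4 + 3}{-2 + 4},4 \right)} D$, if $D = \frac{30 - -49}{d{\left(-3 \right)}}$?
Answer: $\frac{9559}{2} \approx 4779.5$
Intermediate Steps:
$d{\left(W \right)} = -3 + W$ ($d{\left(W \right)} = -3 + \left(0 + W\right) = -3 + W$)
$D = - \frac{79}{6}$ ($D = \frac{30 - -49}{-3 - 3} = \frac{30 + 49}{-6} = 79 \left(- \frac{1}{6}\right) = - \frac{79}{6} \approx -13.167$)
$N{\left(M,X \right)} = - \frac{5}{2} - \frac{3 X}{4}$ ($N{\left(M,X \right)} = -4 + \frac{- 3 X + 6}{4} = -4 + \frac{6 - 3 X}{4} = -4 - \left(- \frac{3}{2} + \frac{3 X}{4}\right) = - \frac{5}{2} - \frac{3 X}{4}$)
$66 N{\left(\frac{-4 + 3}{-2 + 4},4 \right)} D = 66 \left(- \frac{5}{2} - 3\right) \left(- \frac{79}{6}\right) = 66 \left(- \frac{11}{2}\right) \left(- \frac{79}{6}\right) = \left(-363\right) \left(- \frac{79}{6}\right) = \frac{9559}{2}$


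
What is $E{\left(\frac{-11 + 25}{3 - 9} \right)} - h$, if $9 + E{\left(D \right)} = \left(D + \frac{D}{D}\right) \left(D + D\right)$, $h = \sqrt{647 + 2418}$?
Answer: $- \frac{25}{9} - \sqrt{3065} \approx -58.14$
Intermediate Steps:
$h = \sqrt{3065} \approx 55.362$
$E{\left(D \right)} = -9 + 2 D \left(1 + D\right)$ ($E{\left(D \right)} = -9 + \left(D + \frac{D}{D}\right) \left(D + D\right) = -9 + \left(D + 1\right) 2 D = -9 + \left(1 + D\right) 2 D = -9 + 2 D \left(1 + D\right)$)
$E{\left(\frac{-11 + 25}{3 - 9} \right)} - h = \left(-9 + 2 \frac{-11 + 25}{3 - 9} + 2 \left(\frac{-11 + 25}{3 - 9}\right)^{2}\right) - \sqrt{3065} = \left(-9 + 2 \frac{14}{-6} + 2 \left(\frac{14}{-6}\right)^{2}\right) - \sqrt{3065} = \left(-9 + 2 \cdot 14 \left(- \frac{1}{6}\right) + 2 \left(14 \left(- \frac{1}{6}\right)\right)^{2}\right) - \sqrt{3065} = \left(-9 + 2 \left(- \frac{7}{3}\right) + 2 \left(- \frac{7}{3}\right)^{2}\right) - \sqrt{3065} = \left(-9 - \frac{14}{3} + 2 \cdot \frac{49}{9}\right) - \sqrt{3065} = \left(-9 - \frac{14}{3} + \frac{98}{9}\right) - \sqrt{3065} = - \frac{25}{9} - \sqrt{3065}$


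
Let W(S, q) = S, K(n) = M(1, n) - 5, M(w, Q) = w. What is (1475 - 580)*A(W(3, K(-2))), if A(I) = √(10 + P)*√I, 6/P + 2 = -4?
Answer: 2685*√3 ≈ 4650.6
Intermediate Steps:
P = -1 (P = 6/(-2 - 4) = 6/(-6) = 6*(-⅙) = -1)
K(n) = -4 (K(n) = 1 - 5 = -4)
A(I) = 3*√I (A(I) = √(10 - 1)*√I = √9*√I = 3*√I)
(1475 - 580)*A(W(3, K(-2))) = (1475 - 580)*(3*√3) = 895*(3*√3) = 2685*√3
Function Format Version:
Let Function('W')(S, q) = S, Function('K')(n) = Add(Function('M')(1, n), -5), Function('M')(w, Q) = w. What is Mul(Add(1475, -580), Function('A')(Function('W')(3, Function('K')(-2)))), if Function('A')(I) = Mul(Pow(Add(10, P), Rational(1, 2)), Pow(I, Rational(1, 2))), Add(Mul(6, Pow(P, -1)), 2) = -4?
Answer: Mul(2685, Pow(3, Rational(1, 2))) ≈ 4650.6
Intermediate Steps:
P = -1 (P = Mul(6, Pow(Add(-2, -4), -1)) = Mul(6, Pow(-6, -1)) = Mul(6, Rational(-1, 6)) = -1)
Function('K')(n) = -4 (Function('K')(n) = Add(1, -5) = -4)
Function('A')(I) = Mul(3, Pow(I, Rational(1, 2))) (Function('A')(I) = Mul(Pow(Add(10, -1), Rational(1, 2)), Pow(I, Rational(1, 2))) = Mul(Pow(9, Rational(1, 2)), Pow(I, Rational(1, 2))) = Mul(3, Pow(I, Rational(1, 2))))
Mul(Add(1475, -580), Function('A')(Function('W')(3, Function('K')(-2)))) = Mul(Add(1475, -580), Mul(3, Pow(3, Rational(1, 2)))) = Mul(895, Mul(3, Pow(3, Rational(1, 2)))) = Mul(2685, Pow(3, Rational(1, 2)))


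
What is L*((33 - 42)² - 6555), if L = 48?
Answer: -310752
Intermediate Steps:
L*((33 - 42)² - 6555) = 48*((33 - 42)² - 6555) = 48*((-9)² - 6555) = 48*(81 - 6555) = 48*(-6474) = -310752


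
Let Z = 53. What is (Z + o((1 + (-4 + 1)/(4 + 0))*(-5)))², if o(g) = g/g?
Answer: 2916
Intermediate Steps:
o(g) = 1
(Z + o((1 + (-4 + 1)/(4 + 0))*(-5)))² = (53 + 1)² = 54² = 2916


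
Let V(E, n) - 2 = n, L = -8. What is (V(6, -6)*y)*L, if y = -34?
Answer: -1088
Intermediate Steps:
V(E, n) = 2 + n
(V(6, -6)*y)*L = ((2 - 6)*(-34))*(-8) = -4*(-34)*(-8) = 136*(-8) = -1088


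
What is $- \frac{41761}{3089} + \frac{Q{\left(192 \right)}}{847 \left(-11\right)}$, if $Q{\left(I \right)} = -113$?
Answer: $- \frac{388738180}{28780213} \approx -13.507$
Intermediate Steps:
$- \frac{41761}{3089} + \frac{Q{\left(192 \right)}}{847 \left(-11\right)} = - \frac{41761}{3089} - \frac{113}{847 \left(-11\right)} = \left(-41761\right) \frac{1}{3089} - \frac{113}{-9317} = - \frac{41761}{3089} - - \frac{113}{9317} = - \frac{41761}{3089} + \frac{113}{9317} = - \frac{388738180}{28780213}$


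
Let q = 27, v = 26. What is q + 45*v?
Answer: 1197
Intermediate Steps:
q + 45*v = 27 + 45*26 = 27 + 1170 = 1197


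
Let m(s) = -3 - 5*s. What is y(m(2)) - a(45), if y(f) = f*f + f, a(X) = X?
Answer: 111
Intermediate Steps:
y(f) = f + f² (y(f) = f² + f = f + f²)
y(m(2)) - a(45) = (-3 - 5*2)*(1 + (-3 - 5*2)) - 1*45 = (-3 - 10)*(1 + (-3 - 10)) - 45 = -13*(1 - 13) - 45 = -13*(-12) - 45 = 156 - 45 = 111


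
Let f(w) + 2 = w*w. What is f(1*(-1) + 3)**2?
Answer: 4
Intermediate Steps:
f(w) = -2 + w**2 (f(w) = -2 + w*w = -2 + w**2)
f(1*(-1) + 3)**2 = (-2 + (1*(-1) + 3)**2)**2 = (-2 + (-1 + 3)**2)**2 = (-2 + 2**2)**2 = (-2 + 4)**2 = 2**2 = 4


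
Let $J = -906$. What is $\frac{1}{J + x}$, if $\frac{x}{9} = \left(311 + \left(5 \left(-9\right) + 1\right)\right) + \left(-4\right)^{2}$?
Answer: $\frac{1}{1641} \approx 0.00060938$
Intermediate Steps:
$x = 2547$ ($x = 9 \left(\left(311 + \left(5 \left(-9\right) + 1\right)\right) + \left(-4\right)^{2}\right) = 9 \left(\left(311 + \left(-45 + 1\right)\right) + 16\right) = 9 \left(\left(311 - 44\right) + 16\right) = 9 \left(267 + 16\right) = 9 \cdot 283 = 2547$)
$\frac{1}{J + x} = \frac{1}{-906 + 2547} = \frac{1}{1641}$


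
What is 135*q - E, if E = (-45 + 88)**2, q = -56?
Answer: -9409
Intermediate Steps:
E = 1849 (E = 43**2 = 1849)
135*q - E = 135*(-56) - 1*1849 = -7560 - 1849 = -9409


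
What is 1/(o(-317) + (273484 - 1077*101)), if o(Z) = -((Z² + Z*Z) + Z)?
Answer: -1/35954 ≈ -2.7813e-5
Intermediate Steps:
o(Z) = -Z - 2*Z² (o(Z) = -((Z² + Z²) + Z) = -(2*Z² + Z) = -(Z + 2*Z²) = -Z - 2*Z²)
1/(o(-317) + (273484 - 1077*101)) = 1/(-1*(-317)*(1 + 2*(-317)) + (273484 - 1077*101)) = 1/(-1*(-317)*(1 - 634) + (273484 - 108777)) = 1/(-1*(-317)*(-633) + 164707) = 1/(-200661 + 164707) = 1/(-35954) = -1/35954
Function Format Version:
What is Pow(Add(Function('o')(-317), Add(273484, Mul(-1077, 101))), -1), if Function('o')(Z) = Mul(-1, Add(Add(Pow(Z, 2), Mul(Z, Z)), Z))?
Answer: Rational(-1, 35954) ≈ -2.7813e-5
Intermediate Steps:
Function('o')(Z) = Add(Mul(-1, Z), Mul(-2, Pow(Z, 2))) (Function('o')(Z) = Mul(-1, Add(Add(Pow(Z, 2), Pow(Z, 2)), Z)) = Mul(-1, Add(Mul(2, Pow(Z, 2)), Z)) = Mul(-1, Add(Z, Mul(2, Pow(Z, 2)))) = Add(Mul(-1, Z), Mul(-2, Pow(Z, 2))))
Pow(Add(Function('o')(-317), Add(273484, Mul(-1077, 101))), -1) = Pow(Add(Mul(-1, -317, Add(1, Mul(2, -317))), Add(273484, Mul(-1077, 101))), -1) = Pow(Add(Mul(-1, -317, Add(1, -634)), Add(273484, -108777)), -1) = Pow(Add(Mul(-1, -317, -633), 164707), -1) = Pow(Add(-200661, 164707), -1) = Pow(-35954, -1) = Rational(-1, 35954)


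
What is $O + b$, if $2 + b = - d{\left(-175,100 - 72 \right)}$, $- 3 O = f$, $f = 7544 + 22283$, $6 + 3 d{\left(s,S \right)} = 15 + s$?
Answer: $-9889$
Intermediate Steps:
$d{\left(s,S \right)} = 3 + \frac{s}{3}$ ($d{\left(s,S \right)} = -2 + \frac{15 + s}{3} = -2 + \left(5 + \frac{s}{3}\right) = 3 + \frac{s}{3}$)
$f = 29827$
$O = - \frac{29827}{3}$ ($O = \left(- \frac{1}{3}\right) 29827 = - \frac{29827}{3} \approx -9942.3$)
$b = \frac{160}{3}$ ($b = -2 - \left(3 + \frac{1}{3} \left(-175\right)\right) = -2 - \left(3 - \frac{175}{3}\right) = -2 - - \frac{166}{3} = -2 + \frac{166}{3} = \frac{160}{3} \approx 53.333$)
$O + b = - \frac{29827}{3} + \frac{160}{3} = -9889$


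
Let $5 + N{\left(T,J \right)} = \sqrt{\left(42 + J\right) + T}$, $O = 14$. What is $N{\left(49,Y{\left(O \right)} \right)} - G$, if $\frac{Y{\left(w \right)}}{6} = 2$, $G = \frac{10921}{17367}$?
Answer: $- \frac{97756}{17367} + \sqrt{103} \approx 4.5201$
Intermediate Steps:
$G = \frac{10921}{17367}$ ($G = 10921 \cdot \frac{1}{17367} = \frac{10921}{17367} \approx 0.62884$)
$Y{\left(w \right)} = 12$ ($Y{\left(w \right)} = 6 \cdot 2 = 12$)
$N{\left(T,J \right)} = -5 + \sqrt{42 + J + T}$ ($N{\left(T,J \right)} = -5 + \sqrt{\left(42 + J\right) + T} = -5 + \sqrt{42 + J + T}$)
$N{\left(49,Y{\left(O \right)} \right)} - G = \left(-5 + \sqrt{42 + 12 + 49}\right) - \frac{10921}{17367} = \left(-5 + \sqrt{103}\right) - \frac{10921}{17367} = - \frac{97756}{17367} + \sqrt{103}$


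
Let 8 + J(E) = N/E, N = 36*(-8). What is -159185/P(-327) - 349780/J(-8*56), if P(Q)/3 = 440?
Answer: 1289507669/27192 ≈ 47422.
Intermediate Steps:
N = -288
P(Q) = 1320 (P(Q) = 3*440 = 1320)
J(E) = -8 - 288/E
-159185/P(-327) - 349780/J(-8*56) = -159185/1320 - 349780/(-8 - 288/((-8*56))) = -159185*1/1320 - 349780/(-8 - 288/(-448)) = -31837/264 - 349780/(-8 - 288*(-1/448)) = -31837/264 - 349780/(-8 + 9/14) = -31837/264 - 349780/(-103/14) = -31837/264 - 349780*(-14/103) = -31837/264 + 4896920/103 = 1289507669/27192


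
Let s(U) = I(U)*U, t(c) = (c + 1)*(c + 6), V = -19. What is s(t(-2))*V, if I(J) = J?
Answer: -304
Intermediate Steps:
t(c) = (1 + c)*(6 + c)
s(U) = U² (s(U) = U*U = U²)
s(t(-2))*V = (6 + (-2)² + 7*(-2))²*(-19) = (6 + 4 - 14)²*(-19) = (-4)²*(-19) = 16*(-19) = -304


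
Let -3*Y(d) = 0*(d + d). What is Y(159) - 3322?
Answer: -3322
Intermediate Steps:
Y(d) = 0 (Y(d) = -0*(d + d) = -0*2*d = -⅓*0 = 0)
Y(159) - 3322 = 0 - 3322 = -3322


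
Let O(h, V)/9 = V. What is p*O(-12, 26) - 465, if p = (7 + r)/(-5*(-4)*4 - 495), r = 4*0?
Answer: -194613/415 ≈ -468.95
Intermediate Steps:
O(h, V) = 9*V
r = 0
p = -7/415 (p = (7 + 0)/(-5*(-4)*4 - 495) = 7/(20*4 - 495) = 7/(80 - 495) = 7/(-415) = 7*(-1/415) = -7/415 ≈ -0.016867)
p*O(-12, 26) - 465 = -63*26/415 - 465 = -7/415*234 - 465 = -1638/415 - 465 = -194613/415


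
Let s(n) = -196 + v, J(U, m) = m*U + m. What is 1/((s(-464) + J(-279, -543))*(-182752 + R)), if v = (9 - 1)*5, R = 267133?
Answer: 1/12724486038 ≈ 7.8589e-11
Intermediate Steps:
v = 40 (v = 8*5 = 40)
J(U, m) = m + U*m (J(U, m) = U*m + m = m + U*m)
s(n) = -156 (s(n) = -196 + 40 = -156)
1/((s(-464) + J(-279, -543))*(-182752 + R)) = 1/((-156 - 543*(1 - 279))*(-182752 + 267133)) = 1/((-156 - 543*(-278))*84381) = 1/((-156 + 150954)*84381) = 1/(150798*84381) = 1/12724486038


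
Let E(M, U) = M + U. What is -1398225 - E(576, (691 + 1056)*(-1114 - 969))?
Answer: 2240200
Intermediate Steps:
-1398225 - E(576, (691 + 1056)*(-1114 - 969)) = -1398225 - (576 + (691 + 1056)*(-1114 - 969)) = -1398225 - (576 + 1747*(-2083)) = -1398225 - (576 - 3639001) = -1398225 - 1*(-3638425) = -1398225 + 3638425 = 2240200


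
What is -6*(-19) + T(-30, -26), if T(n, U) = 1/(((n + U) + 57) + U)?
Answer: 2849/25 ≈ 113.96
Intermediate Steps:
T(n, U) = 1/(57 + n + 2*U) (T(n, U) = 1/(((U + n) + 57) + U) = 1/((57 + U + n) + U) = 1/(57 + n + 2*U))
-6*(-19) + T(-30, -26) = -6*(-19) + 1/(57 - 30 + 2*(-26)) = 114 + 1/(57 - 30 - 52) = 114 + 1/(-25) = 114 - 1/25 = 2849/25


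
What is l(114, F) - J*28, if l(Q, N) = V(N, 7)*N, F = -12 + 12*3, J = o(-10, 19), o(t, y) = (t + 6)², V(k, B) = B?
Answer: -280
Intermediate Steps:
o(t, y) = (6 + t)²
J = 16 (J = (6 - 10)² = (-4)² = 16)
F = 24 (F = -12 + 36 = 24)
l(Q, N) = 7*N
l(114, F) - J*28 = 7*24 - 16*28 = 168 - 1*448 = 168 - 448 = -280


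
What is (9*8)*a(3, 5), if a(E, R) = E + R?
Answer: 576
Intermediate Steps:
(9*8)*a(3, 5) = (9*8)*(3 + 5) = 72*8 = 576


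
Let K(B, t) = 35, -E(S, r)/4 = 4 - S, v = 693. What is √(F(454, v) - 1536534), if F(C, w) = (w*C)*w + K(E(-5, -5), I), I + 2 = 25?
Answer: 17*√749123 ≈ 14714.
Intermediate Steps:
I = 23 (I = -2 + 25 = 23)
E(S, r) = -16 + 4*S (E(S, r) = -4*(4 - S) = -16 + 4*S)
F(C, w) = 35 + C*w² (F(C, w) = (w*C)*w + 35 = (C*w)*w + 35 = C*w² + 35 = 35 + C*w²)
√(F(454, v) - 1536534) = √((35 + 454*693²) - 1536534) = √((35 + 454*480249) - 1536534) = √((35 + 218033046) - 1536534) = √(218033081 - 1536534) = √216496547 = 17*√749123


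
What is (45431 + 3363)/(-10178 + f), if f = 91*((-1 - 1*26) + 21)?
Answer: -24397/5362 ≈ -4.5500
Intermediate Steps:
f = -546 (f = 91*((-1 - 26) + 21) = 91*(-27 + 21) = 91*(-6) = -546)
(45431 + 3363)/(-10178 + f) = (45431 + 3363)/(-10178 - 546) = 48794/(-10724) = 48794*(-1/10724) = -24397/5362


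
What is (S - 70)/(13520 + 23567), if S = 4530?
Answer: 4460/37087 ≈ 0.12026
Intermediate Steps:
(S - 70)/(13520 + 23567) = (4530 - 70)/(13520 + 23567) = 4460/37087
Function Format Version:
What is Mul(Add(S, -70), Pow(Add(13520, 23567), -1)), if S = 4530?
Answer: Rational(4460, 37087) ≈ 0.12026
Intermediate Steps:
Mul(Add(S, -70), Pow(Add(13520, 23567), -1)) = Mul(Add(4530, -70), Pow(Add(13520, 23567), -1)) = Mul(4460, Pow(37087, -1)) = Mul(4460, Rational(1, 37087)) = Rational(4460, 37087)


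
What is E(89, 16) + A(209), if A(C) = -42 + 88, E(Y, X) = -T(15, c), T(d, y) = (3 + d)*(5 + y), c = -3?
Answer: 10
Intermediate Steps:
E(Y, X) = -36 (E(Y, X) = -(15 + 3*(-3) + 5*15 + 15*(-3)) = -(15 - 9 + 75 - 45) = -1*36 = -36)
A(C) = 46
E(89, 16) + A(209) = -36 + 46 = 10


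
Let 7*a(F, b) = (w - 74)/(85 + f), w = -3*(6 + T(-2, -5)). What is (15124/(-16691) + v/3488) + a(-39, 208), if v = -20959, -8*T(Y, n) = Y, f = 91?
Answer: -8953165889/1280800576 ≈ -6.9903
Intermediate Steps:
T(Y, n) = -Y/8
w = -75/4 (w = -3*(6 - 1/8*(-2)) = -3*(6 + 1/4) = -3*25/4 = -75/4 ≈ -18.750)
a(F, b) = -53/704 (a(F, b) = ((-75/4 - 74)/(85 + 91))/7 = (-371/4/176)/7 = (-371/4*1/176)/7 = (1/7)*(-371/704) = -53/704)
(15124/(-16691) + v/3488) + a(-39, 208) = (15124/(-16691) - 20959/3488) - 53/704 = (15124*(-1/16691) - 20959*1/3488) - 53/704 = (-15124/16691 - 20959/3488) - 53/704 = -402579181/58218208 - 53/704 = -8953165889/1280800576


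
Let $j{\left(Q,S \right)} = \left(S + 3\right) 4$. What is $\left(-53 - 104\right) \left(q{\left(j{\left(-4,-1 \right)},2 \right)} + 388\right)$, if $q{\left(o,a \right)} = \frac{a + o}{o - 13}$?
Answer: $-60602$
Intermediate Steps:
$j{\left(Q,S \right)} = 12 + 4 S$ ($j{\left(Q,S \right)} = \left(3 + S\right) 4 = 12 + 4 S$)
$q{\left(o,a \right)} = \frac{a + o}{-13 + o}$
$\left(-53 - 104\right) \left(q{\left(j{\left(-4,-1 \right)},2 \right)} + 388\right) = \left(-53 - 104\right) \left(\frac{2 + \left(12 + 4 \left(-1\right)\right)}{-13 + \left(12 + 4 \left(-1\right)\right)} + 388\right) = - 157 \left(\frac{2 + \left(12 - 4\right)}{-13 + \left(12 - 4\right)} + 388\right) = - 157 \left(\frac{2 + 8}{-13 + 8} + 388\right) = - 157 \left(\frac{1}{-5} \cdot 10 + 388\right) = - 157 \left(\left(- \frac{1}{5}\right) 10 + 388\right) = - 157 \left(-2 + 388\right) = \left(-157\right) 386 = -60602$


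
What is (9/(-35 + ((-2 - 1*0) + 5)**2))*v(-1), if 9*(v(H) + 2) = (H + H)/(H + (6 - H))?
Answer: 55/78 ≈ 0.70513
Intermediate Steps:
v(H) = -2 + H/27 (v(H) = -2 + ((H + H)/(H + (6 - H)))/9 = -2 + ((2*H)/6)/9 = -2 + ((2*H)*(1/6))/9 = -2 + (H/3)/9 = -2 + H/27)
(9/(-35 + ((-2 - 1*0) + 5)**2))*v(-1) = (9/(-35 + ((-2 - 1*0) + 5)**2))*(-2 + (1/27)*(-1)) = (9/(-35 + ((-2 + 0) + 5)**2))*(-2 - 1/27) = (9/(-35 + (-2 + 5)**2))*(-55/27) = (9/(-35 + 3**2))*(-55/27) = (9/(-35 + 9))*(-55/27) = (9/(-26))*(-55/27) = (9*(-1/26))*(-55/27) = -9/26*(-55/27) = 55/78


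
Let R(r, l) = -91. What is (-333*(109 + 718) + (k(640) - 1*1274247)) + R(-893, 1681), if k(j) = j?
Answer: -1549089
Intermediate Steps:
(-333*(109 + 718) + (k(640) - 1*1274247)) + R(-893, 1681) = (-333*(109 + 718) + (640 - 1*1274247)) - 91 = (-333*827 + (640 - 1274247)) - 91 = (-275391 - 1273607) - 91 = -1548998 - 91 = -1549089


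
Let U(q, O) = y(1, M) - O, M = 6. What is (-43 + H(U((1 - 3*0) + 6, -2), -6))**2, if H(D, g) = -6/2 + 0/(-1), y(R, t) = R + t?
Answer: 2116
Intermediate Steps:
U(q, O) = 7 - O (U(q, O) = (1 + 6) - O = 7 - O)
H(D, g) = -3 (H(D, g) = -6*1/2 + 0*(-1) = -3 + 0 = -3)
(-43 + H(U((1 - 3*0) + 6, -2), -6))**2 = (-43 - 3)**2 = (-46)**2 = 2116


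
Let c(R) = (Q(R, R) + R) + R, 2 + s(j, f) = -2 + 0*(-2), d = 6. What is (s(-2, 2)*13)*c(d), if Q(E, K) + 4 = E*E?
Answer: -2288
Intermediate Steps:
s(j, f) = -4 (s(j, f) = -2 + (-2 + 0*(-2)) = -2 + (-2 + 0) = -2 - 2 = -4)
Q(E, K) = -4 + E**2 (Q(E, K) = -4 + E*E = -4 + E**2)
c(R) = -4 + R**2 + 2*R (c(R) = ((-4 + R**2) + R) + R = (-4 + R + R**2) + R = -4 + R**2 + 2*R)
(s(-2, 2)*13)*c(d) = (-4*13)*(-4 + 6**2 + 2*6) = -52*(-4 + 36 + 12) = -52*44 = -2288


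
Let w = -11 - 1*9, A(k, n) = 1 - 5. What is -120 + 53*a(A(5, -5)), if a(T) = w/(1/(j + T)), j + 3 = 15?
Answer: -8600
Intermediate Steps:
j = 12 (j = -3 + 15 = 12)
A(k, n) = -4
w = -20 (w = -11 - 9 = -20)
a(T) = -240 - 20*T (a(T) = -(240 + 20*T) = -20*(12 + T) = -240 - 20*T)
-120 + 53*a(A(5, -5)) = -120 + 53*(-240 - 20*(-4)) = -120 + 53*(-240 + 80) = -120 + 53*(-160) = -120 - 8480 = -8600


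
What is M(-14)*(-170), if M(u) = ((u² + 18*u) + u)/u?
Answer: -850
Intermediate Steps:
M(u) = (u² + 19*u)/u
M(-14)*(-170) = (19 - 14)*(-170) = 5*(-170) = -850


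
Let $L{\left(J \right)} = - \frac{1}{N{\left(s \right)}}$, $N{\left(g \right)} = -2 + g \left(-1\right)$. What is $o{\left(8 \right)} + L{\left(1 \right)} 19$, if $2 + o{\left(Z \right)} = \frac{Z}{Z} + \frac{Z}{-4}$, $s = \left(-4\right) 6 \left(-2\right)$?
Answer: $- \frac{131}{50} \approx -2.62$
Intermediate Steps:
$s = 48$ ($s = \left(-24\right) \left(-2\right) = 48$)
$o{\left(Z \right)} = -1 - \frac{Z}{4}$ ($o{\left(Z \right)} = -2 + \left(\frac{Z}{Z} + \frac{Z}{-4}\right) = -2 + \left(1 + Z \left(- \frac{1}{4}\right)\right) = -2 - \left(-1 + \frac{Z}{4}\right) = -1 - \frac{Z}{4}$)
$N{\left(g \right)} = -2 - g$
$L{\left(J \right)} = \frac{1}{50}$ ($L{\left(J \right)} = - \frac{1}{-2 - 48} = - \frac{1}{-50} = \left(-1\right) \left(- \frac{1}{50}\right) = \frac{1}{50}$)
$o{\left(8 \right)} + L{\left(1 \right)} 19 = \left(-1 - 2\right) + \frac{1}{50} \cdot 19 = \left(-1 - 2\right) + \frac{19}{50} = -3 + \frac{19}{50} = - \frac{131}{50}$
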